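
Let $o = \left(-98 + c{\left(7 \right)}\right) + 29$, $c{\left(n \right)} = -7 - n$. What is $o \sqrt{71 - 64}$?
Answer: $- 83 \sqrt{7} \approx -219.6$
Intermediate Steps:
$o = -83$ ($o = \left(-98 - 14\right) + 29 = -112 + 29 = -83$)
$o \sqrt{71 - 64} = - 83 \sqrt{71 - 64} = - 83 \sqrt{7}$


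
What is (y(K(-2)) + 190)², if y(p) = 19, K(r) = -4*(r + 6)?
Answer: 43681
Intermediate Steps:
K(r) = -24 - 4*r (K(r) = -4*(6 + r) = -24 - 4*r)
(y(K(-2)) + 190)² = (19 + 190)² = 209² = 43681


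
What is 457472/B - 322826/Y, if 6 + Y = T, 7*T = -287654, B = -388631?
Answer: 373304236965/55903792088 ≈ 6.6776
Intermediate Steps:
T = -287654/7 (T = (⅐)*(-287654) = -287654/7 ≈ -41093.)
Y = -287696/7 (Y = -6 - 287654/7 = -287696/7 ≈ -41099.)
457472/B - 322826/Y = 457472/(-388631) - 322826/(-287696/7) = 457472*(-1/388631) - 322826*(-7/287696) = -457472/388631 + 1129891/143848 = 373304236965/55903792088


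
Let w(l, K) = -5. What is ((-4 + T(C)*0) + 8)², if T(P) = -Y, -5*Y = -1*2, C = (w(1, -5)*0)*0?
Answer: 16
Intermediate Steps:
C = 0 (C = -5*0*0 = 0*0 = 0)
Y = ⅖ (Y = -(-1)*2/5 = -⅕*(-2) = ⅖ ≈ 0.40000)
T(P) = -⅖ (T(P) = -1*⅖ = -⅖)
((-4 + T(C)*0) + 8)² = ((-4 - ⅖*0) + 8)² = ((-4 + 0) + 8)² = (-4 + 8)² = 4² = 16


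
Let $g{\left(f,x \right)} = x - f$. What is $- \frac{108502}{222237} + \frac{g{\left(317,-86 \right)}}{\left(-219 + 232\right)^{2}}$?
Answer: $- \frac{8299873}{2889081} \approx -2.8728$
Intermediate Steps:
$- \frac{108502}{222237} + \frac{g{\left(317,-86 \right)}}{\left(-219 + 232\right)^{2}} = - \frac{108502}{222237} + \frac{-86 - 317}{\left(-219 + 232\right)^{2}} = \left(-108502\right) \frac{1}{222237} + \frac{-86 - 317}{13^{2}} = - \frac{108502}{222237} - \frac{403}{169} = - \frac{108502}{222237} - \frac{31}{13} = - \frac{8299873}{2889081}$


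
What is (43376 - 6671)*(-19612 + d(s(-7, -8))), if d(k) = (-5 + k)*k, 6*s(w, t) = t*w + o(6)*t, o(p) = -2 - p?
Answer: -708846960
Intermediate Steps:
s(w, t) = -4*t/3 + t*w/6 (s(w, t) = (t*w + (-2 - 1*6)*t)/6 = (t*w + (-2 - 6)*t)/6 = (t*w - 8*t)/6 = (-8*t + t*w)/6 = -4*t/3 + t*w/6)
d(k) = k*(-5 + k)
(43376 - 6671)*(-19612 + d(s(-7, -8))) = (43376 - 6671)*(-19612 + ((⅙)*(-8)*(-8 - 7))*(-5 + (⅙)*(-8)*(-8 - 7))) = 36705*(-19612 + ((⅙)*(-8)*(-15))*(-5 + (⅙)*(-8)*(-15))) = 36705*(-19612 + 20*(-5 + 20)) = 36705*(-19612 + 20*15) = 36705*(-19612 + 300) = 36705*(-19312) = -708846960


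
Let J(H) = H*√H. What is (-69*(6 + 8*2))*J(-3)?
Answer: 4554*I*√3 ≈ 7887.8*I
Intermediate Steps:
J(H) = H^(3/2)
(-69*(6 + 8*2))*J(-3) = (-69*(6 + 8*2))*(-3)^(3/2) = (-69*(6 + 16))*(-3*I*√3) = (-69*22)*(-3*I*√3) = -(-4554)*I*√3 = 4554*I*√3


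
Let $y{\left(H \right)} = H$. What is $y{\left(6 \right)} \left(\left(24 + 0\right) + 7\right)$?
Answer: $186$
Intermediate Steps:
$y{\left(6 \right)} \left(\left(24 + 0\right) + 7\right) = 6 \left(\left(24 + 0\right) + 7\right) = 6 \left(24 + 7\right) = 6 \cdot 31 = 186$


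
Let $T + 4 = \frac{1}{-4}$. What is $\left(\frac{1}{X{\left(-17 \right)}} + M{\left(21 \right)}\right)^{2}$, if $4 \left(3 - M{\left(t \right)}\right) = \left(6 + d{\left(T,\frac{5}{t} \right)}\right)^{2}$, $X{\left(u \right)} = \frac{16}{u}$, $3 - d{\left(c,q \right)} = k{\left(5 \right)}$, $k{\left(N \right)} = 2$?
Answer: $\frac{27225}{256} \approx 106.35$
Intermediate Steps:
$T = - \frac{17}{4}$ ($T = -4 + \frac{1}{-4} = -4 - \frac{1}{4} = - \frac{17}{4} \approx -4.25$)
$d{\left(c,q \right)} = 1$ ($d{\left(c,q \right)} = 3 - 2 = 1$)
$M{\left(t \right)} = - \frac{37}{4}$ ($M{\left(t \right)} = 3 - \frac{\left(6 + 1\right)^{2}}{4} = 3 - \frac{7^{2}}{4} = 3 - \frac{49}{4} = - \frac{37}{4}$)
$\left(\frac{1}{X{\left(-17 \right)}} + M{\left(21 \right)}\right)^{2} = \left(\frac{1}{16 \frac{1}{-17}} - \frac{37}{4}\right)^{2} = \left(\frac{1}{16 \left(- \frac{1}{17}\right)} - \frac{37}{4}\right)^{2} = \left(\frac{1}{- \frac{16}{17}} - \frac{37}{4}\right)^{2} = \left(- \frac{17}{16} - \frac{37}{4}\right)^{2} = \left(- \frac{165}{16}\right)^{2} = \frac{27225}{256}$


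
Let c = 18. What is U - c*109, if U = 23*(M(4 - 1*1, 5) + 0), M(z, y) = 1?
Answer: -1939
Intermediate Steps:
U = 23 (U = 23*(1 + 0) = 23*1 = 23)
U - c*109 = 23 - 18*109 = 23 - 1*1962 = 23 - 1962 = -1939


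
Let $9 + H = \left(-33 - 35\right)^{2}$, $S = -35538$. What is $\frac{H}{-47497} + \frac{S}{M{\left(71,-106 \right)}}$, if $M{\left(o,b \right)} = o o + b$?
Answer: $- \frac{570241137}{78132565} \approx -7.2984$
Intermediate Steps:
$M{\left(o,b \right)} = b + o^{2}$ ($M{\left(o,b \right)} = o^{2} + b = b + o^{2}$)
$H = 4615$ ($H = -9 + \left(-33 - 35\right)^{2} = -9 + \left(-68\right)^{2} = -9 + 4624 = 4615$)
$\frac{H}{-47497} + \frac{S}{M{\left(71,-106 \right)}} = \frac{4615}{-47497} - \frac{35538}{-106 + 71^{2}} = 4615 \left(- \frac{1}{47497}\right) - \frac{35538}{-106 + 5041} = - \frac{4615}{47497} - \frac{35538}{4935} = - \frac{4615}{47497} - \frac{11846}{1645} = - \frac{570241137}{78132565}$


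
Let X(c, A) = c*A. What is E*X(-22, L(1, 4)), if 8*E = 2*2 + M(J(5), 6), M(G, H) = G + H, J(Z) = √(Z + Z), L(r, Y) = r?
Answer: -55/2 - 11*√10/4 ≈ -36.196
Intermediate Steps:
J(Z) = √2*√Z (J(Z) = √(2*Z) = √2*√Z)
X(c, A) = A*c
E = 5/4 + √10/8 (E = (2*2 + (√2*√5 + 6))/8 = (4 + (√10 + 6))/8 = (4 + (6 + √10))/8 = (10 + √10)/8 = 5/4 + √10/8 ≈ 1.6453)
E*X(-22, L(1, 4)) = (5/4 + √10/8)*(1*(-22)) = (5/4 + √10/8)*(-22) = -55/2 - 11*√10/4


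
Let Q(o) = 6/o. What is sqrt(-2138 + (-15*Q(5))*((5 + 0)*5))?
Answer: 2*I*sqrt(647) ≈ 50.872*I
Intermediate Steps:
sqrt(-2138 + (-15*Q(5))*((5 + 0)*5)) = sqrt(-2138 + (-90/5)*((5 + 0)*5)) = sqrt(-2138 + (-90/5)*(5*5)) = sqrt(-2138 - 15*6/5*25) = sqrt(-2138 - 18*25) = sqrt(-2138 - 450) = sqrt(-2588) = 2*I*sqrt(647)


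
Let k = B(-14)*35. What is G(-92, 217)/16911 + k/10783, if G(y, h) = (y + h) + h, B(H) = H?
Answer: -510956/20261257 ≈ -0.025218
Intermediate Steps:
G(y, h) = y + 2*h (G(y, h) = (h + y) + h = y + 2*h)
k = -490 (k = -14*35 = -490)
G(-92, 217)/16911 + k/10783 = (-92 + 2*217)/16911 - 490/10783 = (-92 + 434)*(1/16911) - 490*1/10783 = 342*(1/16911) - 490/10783 = 38/1879 - 490/10783 = -510956/20261257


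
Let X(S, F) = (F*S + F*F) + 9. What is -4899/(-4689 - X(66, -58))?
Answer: 4899/4234 ≈ 1.1571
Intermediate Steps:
X(S, F) = 9 + F² + F*S (X(S, F) = (F*S + F²) + 9 = (F² + F*S) + 9 = 9 + F² + F*S)
-4899/(-4689 - X(66, -58)) = -4899/(-4689 - (9 + (-58)² - 58*66)) = -4899/(-4689 - (9 + 3364 - 3828)) = -4899/(-4689 - 1*(-455)) = -4899/(-4689 + 455) = -4899/(-4234) = -4899*(-1/4234) = 4899/4234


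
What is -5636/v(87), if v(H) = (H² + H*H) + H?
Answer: -5636/15225 ≈ -0.37018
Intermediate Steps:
v(H) = H + 2*H² (v(H) = (H² + H²) + H = 2*H² + H = H + 2*H²)
-5636/v(87) = -5636*1/(87*(1 + 2*87)) = -5636*1/(87*(1 + 174)) = -5636/(87*175) = -5636/15225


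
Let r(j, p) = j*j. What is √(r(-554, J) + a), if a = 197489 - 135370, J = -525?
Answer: √369035 ≈ 607.48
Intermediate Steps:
r(j, p) = j²
a = 62119
√(r(-554, J) + a) = √((-554)² + 62119) = √(306916 + 62119) = √369035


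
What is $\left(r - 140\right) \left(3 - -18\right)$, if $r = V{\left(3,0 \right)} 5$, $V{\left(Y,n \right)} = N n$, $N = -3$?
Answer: $-2940$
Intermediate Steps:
$V{\left(Y,n \right)} = - 3 n$
$r = 0$ ($r = \left(-3\right) 0 \cdot 5 = 0 \cdot 5 = 0$)
$\left(r - 140\right) \left(3 - -18\right) = \left(0 - 140\right) \left(3 - -18\right) = - 140 \left(3 + 18\right) = \left(-140\right) 21 = -2940$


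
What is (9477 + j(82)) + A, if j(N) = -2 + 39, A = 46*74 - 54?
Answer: 12864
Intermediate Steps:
A = 3350 (A = 3404 - 54 = 3350)
j(N) = 37
(9477 + j(82)) + A = (9477 + 37) + 3350 = 9514 + 3350 = 12864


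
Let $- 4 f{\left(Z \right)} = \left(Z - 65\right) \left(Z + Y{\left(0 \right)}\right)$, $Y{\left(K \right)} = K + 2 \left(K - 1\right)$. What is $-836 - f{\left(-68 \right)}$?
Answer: $\frac{2983}{2} \approx 1491.5$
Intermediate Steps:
$Y{\left(K \right)} = -2 + 3 K$ ($Y{\left(K \right)} = K + 2 \left(K - 1\right) = K + 2 \left(-1 + K\right) = K + \left(-2 + 2 K\right) = -2 + 3 K$)
$f{\left(Z \right)} = - \frac{\left(-65 + Z\right) \left(-2 + Z\right)}{4}$ ($f{\left(Z \right)} = - \frac{\left(Z - 65\right) \left(Z + \left(-2 + 3 \cdot 0\right)\right)}{4} = - \frac{\left(-65 + Z\right) \left(Z + \left(-2 + 0\right)\right)}{4} = - \frac{\left(-65 + Z\right) \left(Z - 2\right)}{4} = - \frac{\left(-65 + Z\right) \left(-2 + Z\right)}{4}$)
$-836 - f{\left(-68 \right)} = -836 - \left(- \frac{65}{2} - \frac{\left(-68\right)^{2}}{4} + \frac{67}{4} \left(-68\right)\right) = -836 - \left(- \frac{65}{2} - 1156 - 1139\right) = -836 - - \frac{4655}{2} = -836 + \frac{4655}{2} = \frac{2983}{2}$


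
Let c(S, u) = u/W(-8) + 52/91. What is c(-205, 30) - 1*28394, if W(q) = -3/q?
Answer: -198194/7 ≈ -28313.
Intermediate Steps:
c(S, u) = 4/7 + 8*u/3 (c(S, u) = u/((-3/(-8))) + 52/91 = u/((-3*(-⅛))) + 52*(1/91) = u/(3/8) + 4/7 = u*(8/3) + 4/7 = 8*u/3 + 4/7 = 4/7 + 8*u/3)
c(-205, 30) - 1*28394 = (4/7 + (8/3)*30) - 1*28394 = (4/7 + 80) - 28394 = 564/7 - 28394 = -198194/7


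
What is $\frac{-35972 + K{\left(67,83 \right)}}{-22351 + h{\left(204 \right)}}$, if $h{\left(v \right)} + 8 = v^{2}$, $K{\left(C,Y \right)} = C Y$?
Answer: $- \frac{10137}{6419} \approx -1.5792$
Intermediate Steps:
$h{\left(v \right)} = -8 + v^{2}$
$\frac{-35972 + K{\left(67,83 \right)}}{-22351 + h{\left(204 \right)}} = \frac{-35972 + 67 \cdot 83}{-22351 - \left(8 - 204^{2}\right)} = \frac{-35972 + 5561}{-22351 + \left(-8 + 41616\right)} = - \frac{30411}{-22351 + 41608} = - \frac{30411}{19257} = \left(-30411\right) \frac{1}{19257} = - \frac{10137}{6419}$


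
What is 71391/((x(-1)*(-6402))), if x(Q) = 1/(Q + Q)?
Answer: 23797/1067 ≈ 22.303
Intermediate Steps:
x(Q) = 1/(2*Q)
71391/((x(-1)*(-6402))) = 71391/((((½)/(-1))*(-6402))) = 71391/((((½)*(-1))*(-6402))) = 71391/((-½*(-6402))) = 71391/3201 = 71391*(1/3201) = 23797/1067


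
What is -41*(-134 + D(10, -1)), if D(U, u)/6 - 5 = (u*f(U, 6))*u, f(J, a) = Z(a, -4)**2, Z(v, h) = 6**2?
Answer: -314552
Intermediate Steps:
Z(v, h) = 36
f(J, a) = 1296 (f(J, a) = 36**2 = 1296)
D(U, u) = 30 + 7776*u**2 (D(U, u) = 30 + 6*((u*1296)*u) = 30 + 6*((1296*u)*u) = 30 + 6*(1296*u**2) = 30 + 7776*u**2)
-41*(-134 + D(10, -1)) = -41*(-134 + (30 + 7776*(-1)**2)) = -41*(-134 + (30 + 7776*1)) = -41*(-134 + (30 + 7776)) = -41*(-134 + 7806) = -41*7672 = -314552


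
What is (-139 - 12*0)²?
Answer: 19321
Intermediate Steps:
(-139 - 12*0)² = (-139 + 0)² = (-139)² = 19321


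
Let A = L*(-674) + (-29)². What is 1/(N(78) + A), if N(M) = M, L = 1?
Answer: 1/245 ≈ 0.0040816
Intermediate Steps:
A = 167 (A = 1*(-674) + (-29)² = -674 + 841 = 167)
1/(N(78) + A) = 1/(78 + 167) = 1/245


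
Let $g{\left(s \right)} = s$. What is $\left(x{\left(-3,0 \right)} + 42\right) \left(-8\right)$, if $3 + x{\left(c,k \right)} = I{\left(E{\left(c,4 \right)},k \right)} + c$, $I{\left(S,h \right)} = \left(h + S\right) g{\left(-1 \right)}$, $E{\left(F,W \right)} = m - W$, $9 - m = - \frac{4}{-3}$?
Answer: $- \frac{776}{3} \approx -258.67$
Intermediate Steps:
$m = \frac{23}{3}$ ($m = 9 - - \frac{4}{-3} = 9 - \left(-4\right) \left(- \frac{1}{3}\right) = 9 - \frac{4}{3} = \frac{23}{3} \approx 7.6667$)
$E{\left(F,W \right)} = \frac{23}{3} - W$
$I{\left(S,h \right)} = - S - h$ ($I{\left(S,h \right)} = \left(h + S\right) \left(-1\right) = \left(S + h\right) \left(-1\right) = - S - h$)
$x{\left(c,k \right)} = - \frac{20}{3} + c - k$ ($x{\left(c,k \right)} = -3 - \left(\frac{11}{3} + k - c\right) = - \frac{20}{3} + c - k$)
$\left(x{\left(-3,0 \right)} + 42\right) \left(-8\right) = \left(\left(- \frac{20}{3} - 3 - 0\right) + 42\right) \left(-8\right) = \left(\left(- \frac{20}{3} - 3 + 0\right) + 42\right) \left(-8\right) = \left(- \frac{29}{3} + 42\right) \left(-8\right) = \frac{97}{3} \left(-8\right) = - \frac{776}{3}$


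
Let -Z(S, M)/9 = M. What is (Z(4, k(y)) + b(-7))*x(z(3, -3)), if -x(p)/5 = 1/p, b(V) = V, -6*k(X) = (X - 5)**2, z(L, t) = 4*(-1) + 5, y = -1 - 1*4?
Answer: -715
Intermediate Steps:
y = -5 (y = -1 - 4 = -5)
z(L, t) = 1 (z(L, t) = -4 + 5 = 1)
k(X) = -(-5 + X)**2/6 (k(X) = -(X - 5)**2/6 = -(-5 + X)**2/6)
Z(S, M) = -9*M
x(p) = -5/p
(Z(4, k(y)) + b(-7))*x(z(3, -3)) = (-(-3)*(-5 - 5)**2/2 - 7)*(-5/1) = (-(-3)*(-10)**2/2 - 7)*(-5*1) = (-(-3)*100/2 - 7)*(-5) = (-9*(-50/3) - 7)*(-5) = (150 - 7)*(-5) = 143*(-5) = -715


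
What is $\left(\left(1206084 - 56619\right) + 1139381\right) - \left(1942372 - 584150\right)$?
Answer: $930624$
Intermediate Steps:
$\left(\left(1206084 - 56619\right) + 1139381\right) - \left(1942372 - 584150\right) = \left(1149465 + 1139381\right) - 1358222 = 2288846 - 1358222 = 930624$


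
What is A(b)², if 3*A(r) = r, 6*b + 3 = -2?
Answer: 25/324 ≈ 0.077160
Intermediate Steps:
b = -⅚ (b = -½ + (⅙)*(-2) = -½ - ⅓ = -⅚ ≈ -0.83333)
A(r) = r/3
A(b)² = ((⅓)*(-⅚))² = (-5/18)² = 25/324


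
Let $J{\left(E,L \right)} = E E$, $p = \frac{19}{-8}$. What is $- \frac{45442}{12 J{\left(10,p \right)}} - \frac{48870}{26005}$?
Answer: $- \frac{124036321}{3120600} \approx -39.748$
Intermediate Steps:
$p = - \frac{19}{8}$ ($p = 19 \left(- \frac{1}{8}\right) = - \frac{19}{8} \approx -2.375$)
$J{\left(E,L \right)} = E^{2}$
$- \frac{45442}{12 J{\left(10,p \right)}} - \frac{48870}{26005} = - \frac{45442}{12 \cdot 10^{2}} - \frac{48870}{26005} = - \frac{45442}{12 \cdot 100} - \frac{9774}{5201} = - \frac{45442}{1200} - \frac{9774}{5201} = \left(-45442\right) \frac{1}{1200} - \frac{9774}{5201} = - \frac{22721}{600} - \frac{9774}{5201} = - \frac{124036321}{3120600}$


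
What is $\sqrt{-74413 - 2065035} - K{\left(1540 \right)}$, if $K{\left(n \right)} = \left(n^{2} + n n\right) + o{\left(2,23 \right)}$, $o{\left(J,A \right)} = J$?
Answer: $-4743202 + 2 i \sqrt{534862} \approx -4.7432 \cdot 10^{6} + 1462.7 i$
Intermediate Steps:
$K{\left(n \right)} = 2 + 2 n^{2}$ ($K{\left(n \right)} = \left(n^{2} + n n\right) + 2 = \left(n^{2} + n^{2}\right) + 2 = 2 n^{2} + 2 = 2 + 2 n^{2}$)
$\sqrt{-74413 - 2065035} - K{\left(1540 \right)} = \sqrt{-74413 - 2065035} - \left(2 + 2 \cdot 1540^{2}\right) = \sqrt{-2139448} - \left(2 + 2 \cdot 2371600\right) = 2 i \sqrt{534862} - \left(2 + 4743200\right) = 2 i \sqrt{534862} - 4743202 = -4743202 + 2 i \sqrt{534862}$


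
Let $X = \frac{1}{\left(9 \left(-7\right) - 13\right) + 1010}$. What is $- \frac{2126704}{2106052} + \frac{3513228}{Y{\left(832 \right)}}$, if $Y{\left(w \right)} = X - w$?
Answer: $- \frac{576029732783396}{136382135877} \approx -4223.6$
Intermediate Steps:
$X = \frac{1}{934}$ ($X = \frac{1}{\left(-63 - 13\right) + 1010} = \frac{1}{-76 + 1010} = \frac{1}{934} \approx 0.0010707$)
$Y{\left(w \right)} = \frac{1}{934} - w$
$- \frac{2126704}{2106052} + \frac{3513228}{Y{\left(832 \right)}} = - \frac{2126704}{2106052} + \frac{3513228}{\frac{1}{934} - 832} = \left(-2126704\right) \frac{1}{2106052} + \frac{3513228}{\frac{1}{934} - 832} = - \frac{531676}{526513} + \frac{3513228}{- \frac{777087}{934}} = - \frac{531676}{526513} + 3513228 \left(- \frac{934}{777087}\right) = - \frac{531676}{526513} - \frac{1093784984}{259029} = - \frac{576029732783396}{136382135877}$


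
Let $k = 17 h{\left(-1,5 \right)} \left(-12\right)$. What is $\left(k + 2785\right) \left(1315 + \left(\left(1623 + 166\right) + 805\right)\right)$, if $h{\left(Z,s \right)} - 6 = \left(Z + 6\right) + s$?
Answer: $-1872411$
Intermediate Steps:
$h{\left(Z,s \right)} = 12 + Z + s$ ($h{\left(Z,s \right)} = 6 + \left(\left(Z + 6\right) + s\right) = 6 + \left(\left(6 + Z\right) + s\right) = 6 + \left(6 + Z + s\right) = 12 + Z + s$)
$k = -3264$ ($k = 17 \left(12 - 1 + 5\right) \left(-12\right) = 17 \cdot 16 \left(-12\right) = 272 \left(-12\right) = -3264$)
$\left(k + 2785\right) \left(1315 + \left(\left(1623 + 166\right) + 805\right)\right) = \left(-3264 + 2785\right) \left(1315 + \left(\left(1623 + 166\right) + 805\right)\right) = - 479 \left(1315 + \left(1789 + 805\right)\right) = - 479 \left(1315 + 2594\right) = \left(-479\right) 3909 = -1872411$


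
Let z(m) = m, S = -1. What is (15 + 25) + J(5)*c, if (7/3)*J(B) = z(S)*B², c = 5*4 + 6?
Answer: -1670/7 ≈ -238.57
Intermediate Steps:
c = 26 (c = 20 + 6 = 26)
J(B) = -3*B²/7 (J(B) = 3*(-B²)/7 = -3*B²/7)
(15 + 25) + J(5)*c = (15 + 25) - 3/7*5²*26 = 40 - 3/7*25*26 = 40 - 75/7*26 = 40 - 1950/7 = -1670/7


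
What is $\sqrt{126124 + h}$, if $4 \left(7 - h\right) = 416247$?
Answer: $\frac{\sqrt{88277}}{2} \approx 148.56$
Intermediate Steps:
$h = - \frac{416219}{4}$ ($h = 7 - \frac{416247}{4} = - \frac{416219}{4} \approx -1.0405 \cdot 10^{5}$)
$\sqrt{126124 + h} = \sqrt{126124 - \frac{416219}{4}} = \sqrt{\frac{88277}{4}} = \frac{\sqrt{88277}}{2}$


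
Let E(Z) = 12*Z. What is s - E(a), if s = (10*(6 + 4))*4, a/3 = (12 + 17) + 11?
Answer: -1040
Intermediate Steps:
a = 120 (a = 3*((12 + 17) + 11) = 3*(29 + 11) = 3*40 = 120)
s = 400 (s = (10*10)*4 = 100*4 = 400)
s - E(a) = 400 - 12*120 = 400 - 1*1440 = 400 - 1440 = -1040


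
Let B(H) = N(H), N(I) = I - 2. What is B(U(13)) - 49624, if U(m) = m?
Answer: -49613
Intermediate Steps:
N(I) = -2 + I
B(H) = -2 + H
B(U(13)) - 49624 = (-2 + 13) - 49624 = 11 - 49624 = -49613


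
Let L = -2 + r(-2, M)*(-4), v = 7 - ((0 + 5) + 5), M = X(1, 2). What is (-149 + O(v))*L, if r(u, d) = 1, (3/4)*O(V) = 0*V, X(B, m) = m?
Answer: 894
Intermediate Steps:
M = 2
v = -3 (v = 7 - (5 + 5) = 7 - 1*10 = 7 - 10 = -3)
O(V) = 0 (O(V) = 4*(0*V)/3 = (4/3)*0 = 0)
L = -6 (L = -2 + 1*(-4) = -2 - 4 = -6)
(-149 + O(v))*L = (-149 + 0)*(-6) = -149*(-6) = 894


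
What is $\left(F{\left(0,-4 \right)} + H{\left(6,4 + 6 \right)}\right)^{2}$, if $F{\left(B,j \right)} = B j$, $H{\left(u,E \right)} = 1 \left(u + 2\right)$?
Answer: $64$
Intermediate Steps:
$H{\left(u,E \right)} = 2 + u$ ($H{\left(u,E \right)} = 1 \left(2 + u\right) = 2 + u$)
$\left(F{\left(0,-4 \right)} + H{\left(6,4 + 6 \right)}\right)^{2} = \left(0 \left(-4\right) + \left(2 + 6\right)\right)^{2} = \left(0 + 8\right)^{2} = 8^{2} = 64$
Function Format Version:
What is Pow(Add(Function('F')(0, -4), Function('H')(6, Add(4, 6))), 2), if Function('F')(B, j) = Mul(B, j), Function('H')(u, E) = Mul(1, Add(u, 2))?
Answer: 64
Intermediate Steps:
Function('H')(u, E) = Add(2, u) (Function('H')(u, E) = Mul(1, Add(2, u)) = Add(2, u))
Pow(Add(Function('F')(0, -4), Function('H')(6, Add(4, 6))), 2) = Pow(Add(Mul(0, -4), Add(2, 6)), 2) = Pow(Add(0, 8), 2) = Pow(8, 2) = 64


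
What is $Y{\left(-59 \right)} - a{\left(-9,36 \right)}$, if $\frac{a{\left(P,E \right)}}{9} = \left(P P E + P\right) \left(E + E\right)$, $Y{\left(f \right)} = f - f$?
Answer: $-1883736$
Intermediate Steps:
$Y{\left(f \right)} = 0$
$a{\left(P,E \right)} = 18 E \left(P + E P^{2}\right)$ ($a{\left(P,E \right)} = 9 \left(P P E + P\right) \left(E + E\right) = 9 \left(P^{2} E + P\right) 2 E = 9 \left(E P^{2} + P\right) 2 E = 9 \left(P + E P^{2}\right) 2 E = 9 \cdot 2 E \left(P + E P^{2}\right) = 18 E \left(P + E P^{2}\right)$)
$Y{\left(-59 \right)} - a{\left(-9,36 \right)} = 0 - 18 \cdot 36 \left(-9\right) \left(1 + 36 \left(-9\right)\right) = 0 - 18 \cdot 36 \left(-9\right) \left(1 - 324\right) = 0 - 18 \cdot 36 \left(-9\right) \left(-323\right) = 0 - 1883736 = -1883736$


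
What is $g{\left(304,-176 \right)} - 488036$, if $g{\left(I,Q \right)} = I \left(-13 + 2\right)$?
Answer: $-491380$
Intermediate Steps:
$g{\left(I,Q \right)} = - 11 I$ ($g{\left(I,Q \right)} = I \left(-11\right) = - 11 I$)
$g{\left(304,-176 \right)} - 488036 = \left(-11\right) 304 - 488036 = -3344 - 488036 = -491380$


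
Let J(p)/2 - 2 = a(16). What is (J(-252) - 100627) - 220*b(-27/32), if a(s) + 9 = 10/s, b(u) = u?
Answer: -803633/8 ≈ -1.0045e+5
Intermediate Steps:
a(s) = -9 + 10/s
J(p) = -51/4 (J(p) = 4 + 2*(-9 + 10/16) = 4 + 2*(-9 + 10*(1/16)) = 4 + 2*(-9 + 5/8) = 4 + 2*(-67/8) = 4 - 67/4 = -51/4)
(J(-252) - 100627) - 220*b(-27/32) = (-51/4 - 100627) - (-5940)/32 = -402559/4 - (-5940)/32 = -402559/4 - 220*(-27/32) = -402559/4 + 1485/8 = -803633/8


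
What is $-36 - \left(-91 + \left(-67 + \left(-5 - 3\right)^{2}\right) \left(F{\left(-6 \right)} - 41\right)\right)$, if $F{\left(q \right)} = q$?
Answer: $-86$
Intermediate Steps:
$-36 - \left(-91 + \left(-67 + \left(-5 - 3\right)^{2}\right) \left(F{\left(-6 \right)} - 41\right)\right) = -36 - \left(-91 + \left(-67 + \left(-5 - 3\right)^{2}\right) \left(-6 - 41\right)\right) = -36 - \left(-91 + \left(-67 + \left(-8\right)^{2}\right) \left(-47\right)\right) = -36 - \left(-91 + \left(-67 + 64\right) \left(-47\right)\right) = -36 - \left(-91 - -141\right) = -36 - \left(-91 + 141\right) = -36 - 50 = -86$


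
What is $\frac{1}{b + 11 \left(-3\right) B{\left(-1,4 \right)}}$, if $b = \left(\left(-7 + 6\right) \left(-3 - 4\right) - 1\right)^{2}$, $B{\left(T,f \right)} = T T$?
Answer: $\frac{1}{3} \approx 0.33333$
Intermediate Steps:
$B{\left(T,f \right)} = T^{2}$
$b = 36$ ($b = \left(\left(-1\right) \left(-7\right) - 1\right)^{2} = \left(7 - 1\right)^{2} = 6^{2} = 36$)
$\frac{1}{b + 11 \left(-3\right) B{\left(-1,4 \right)}} = \frac{1}{36 + 11 \left(-3\right) \left(-1\right)^{2}} = \frac{1}{36 - 33} = \frac{1}{3}$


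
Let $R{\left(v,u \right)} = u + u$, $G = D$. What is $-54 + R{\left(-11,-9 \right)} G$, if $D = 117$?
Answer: $-2160$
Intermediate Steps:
$G = 117$
$R{\left(v,u \right)} = 2 u$
$-54 + R{\left(-11,-9 \right)} G = -54 + 2 \left(-9\right) 117 = -54 - 2106 = -2160$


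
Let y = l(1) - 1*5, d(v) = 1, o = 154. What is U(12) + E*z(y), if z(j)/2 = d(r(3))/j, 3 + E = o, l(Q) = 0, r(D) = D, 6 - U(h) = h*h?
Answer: -992/5 ≈ -198.40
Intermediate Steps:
U(h) = 6 - h**2 (U(h) = 6 - h*h = 6 - h**2)
E = 151 (E = -3 + 154 = 151)
y = -5 (y = 0 - 1*5 = 0 - 5 = -5)
z(j) = 2/j (z(j) = 2*(1/j) = 2/j)
U(12) + E*z(y) = (6 - 1*12**2) + 151*(2/(-5)) = (6 - 1*144) + 151*(2*(-1/5)) = (6 - 144) + 151*(-2/5) = -138 - 302/5 = -992/5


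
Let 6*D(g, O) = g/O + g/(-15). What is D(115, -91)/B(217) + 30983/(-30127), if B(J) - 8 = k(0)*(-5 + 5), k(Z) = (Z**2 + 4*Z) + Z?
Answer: -239725429/197392104 ≈ -1.2145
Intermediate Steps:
k(Z) = Z**2 + 5*Z
D(g, O) = -g/90 + g/(6*O) (D(g, O) = (g/O + g/(-15))/6 = (g/O + g*(-1/15))/6 = (g/O - g/15)/6 = (-g/15 + g/O)/6 = -g/90 + g/(6*O))
B(J) = 8 (B(J) = 8 + (0*(5 + 0))*(-5 + 5) = 8 + (0*5)*0 = 8 + 0*0 = 8 + 0 = 8)
D(115, -91)/B(217) + 30983/(-30127) = ((1/90)*115*(15 - 1*(-91))/(-91))/8 + 30983/(-30127) = ((1/90)*115*(-1/91)*(15 + 91))*(1/8) + 30983*(-1/30127) = ((1/90)*115*(-1/91)*106)*(1/8) - 30983/30127 = -1219/819*1/8 - 30983/30127 = -1219/6552 - 30983/30127 = -239725429/197392104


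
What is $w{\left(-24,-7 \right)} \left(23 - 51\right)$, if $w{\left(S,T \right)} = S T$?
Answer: $-4704$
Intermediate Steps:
$w{\left(-24,-7 \right)} \left(23 - 51\right) = \left(-24\right) \left(-7\right) \left(23 - 51\right) = 168 \left(23 - 51\right) = 168 \left(-28\right) = -4704$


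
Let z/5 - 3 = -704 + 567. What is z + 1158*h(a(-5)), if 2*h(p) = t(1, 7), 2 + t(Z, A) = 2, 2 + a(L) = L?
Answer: -670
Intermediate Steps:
a(L) = -2 + L
t(Z, A) = 0 (t(Z, A) = -2 + 2 = 0)
z = -670 (z = 15 + 5*(-704 + 567) = 15 + 5*(-137) = 15 - 685 = -670)
h(p) = 0 (h(p) = (½)*0 = 0)
z + 1158*h(a(-5)) = -670 + 1158*0 = -670 + 0 = -670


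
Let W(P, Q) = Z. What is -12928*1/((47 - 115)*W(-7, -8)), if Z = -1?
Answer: -3232/17 ≈ -190.12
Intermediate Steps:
W(P, Q) = -1
-12928*1/((47 - 115)*W(-7, -8)) = -12928*(-1/(47 - 115)) = -12928/((-68*(-1))) = -12928/68 = -12928*1/68 = -3232/17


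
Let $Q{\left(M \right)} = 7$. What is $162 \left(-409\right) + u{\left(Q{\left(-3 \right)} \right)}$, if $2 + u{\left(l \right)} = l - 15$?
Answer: $-66268$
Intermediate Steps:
$u{\left(l \right)} = -17 + l$ ($u{\left(l \right)} = -2 + \left(l - 15\right) = -2 + \left(-15 + l\right) = -17 + l$)
$162 \left(-409\right) + u{\left(Q{\left(-3 \right)} \right)} = 162 \left(-409\right) + \left(-17 + 7\right) = -66258 - 10 = -66268$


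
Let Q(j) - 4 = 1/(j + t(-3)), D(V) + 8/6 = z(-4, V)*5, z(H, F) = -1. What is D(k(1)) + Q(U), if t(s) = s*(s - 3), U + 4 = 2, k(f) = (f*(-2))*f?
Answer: -109/48 ≈ -2.2708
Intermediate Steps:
k(f) = -2*f² (k(f) = (-2*f)*f = -2*f²)
U = -2 (U = -4 + 2 = -2)
D(V) = -19/3 (D(V) = -4/3 - 1*5 = -4/3 - 5 = -19/3)
t(s) = s*(-3 + s)
Q(j) = 4 + 1/(18 + j) (Q(j) = 4 + 1/(j - 3*(-3 - 3)) = 4 + 1/(j - 3*(-6)) = 4 + 1/(j + 18) = 4 + 1/(18 + j))
D(k(1)) + Q(U) = -19/3 + (73 + 4*(-2))/(18 - 2) = -19/3 + (73 - 8)/16 = -19/3 + (1/16)*65 = -19/3 + 65/16 = -109/48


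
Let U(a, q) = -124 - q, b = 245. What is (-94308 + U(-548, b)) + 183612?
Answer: 88935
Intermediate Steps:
(-94308 + U(-548, b)) + 183612 = (-94308 + (-124 - 1*245)) + 183612 = (-94308 + (-124 - 245)) + 183612 = (-94308 - 369) + 183612 = -94677 + 183612 = 88935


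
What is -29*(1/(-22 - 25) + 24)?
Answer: -32683/47 ≈ -695.38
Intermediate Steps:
-29*(1/(-22 - 25) + 24) = -29*(1/(-47) + 24) = -29*(-1/47 + 24) = -29*1127/47 = -32683/47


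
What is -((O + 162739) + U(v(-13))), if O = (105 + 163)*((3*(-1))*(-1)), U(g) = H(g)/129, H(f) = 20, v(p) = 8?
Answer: -21097067/129 ≈ -1.6354e+5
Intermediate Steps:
U(g) = 20/129
O = 804 (O = 268*(-3*(-1)) = 268*3 = 804)
-((O + 162739) + U(v(-13))) = -((804 + 162739) + 20/129) = -(163543 + 20/129) = -1*21097067/129 = -21097067/129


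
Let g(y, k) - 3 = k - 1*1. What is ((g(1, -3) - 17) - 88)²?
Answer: 11236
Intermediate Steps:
g(y, k) = 2 + k (g(y, k) = 3 + (k - 1*1) = 3 + (k - 1) = 3 + (-1 + k) = 2 + k)
((g(1, -3) - 17) - 88)² = (((2 - 3) - 17) - 88)² = ((-1 - 17) - 88)² = (-18 - 88)² = (-106)² = 11236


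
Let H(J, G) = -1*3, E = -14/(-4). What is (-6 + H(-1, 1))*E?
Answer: -63/2 ≈ -31.500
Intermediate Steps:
E = 7/2 (E = -14*(-1/4) = 7/2 ≈ 3.5000)
H(J, G) = -3
(-6 + H(-1, 1))*E = (-6 - 3)*(7/2) = -9*7/2 = -63/2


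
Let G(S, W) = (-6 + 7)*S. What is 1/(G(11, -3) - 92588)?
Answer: -1/92577 ≈ -1.0802e-5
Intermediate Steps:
G(S, W) = S (G(S, W) = 1*S = S)
1/(G(11, -3) - 92588) = 1/(11 - 92588) = 1/(-92577) = -1/92577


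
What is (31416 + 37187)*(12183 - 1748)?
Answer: 715872305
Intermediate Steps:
(31416 + 37187)*(12183 - 1748) = 68603*10435 = 715872305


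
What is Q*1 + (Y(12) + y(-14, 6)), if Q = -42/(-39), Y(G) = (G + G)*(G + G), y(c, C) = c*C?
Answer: 6410/13 ≈ 493.08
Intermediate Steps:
y(c, C) = C*c
Y(G) = 4*G**2 (Y(G) = (2*G)*(2*G) = 4*G**2)
Q = 14/13 (Q = -42*(-1/39) = 14/13 ≈ 1.0769)
Q*1 + (Y(12) + y(-14, 6)) = (14/13)*1 + (4*12**2 + 6*(-14)) = 14/13 + (4*144 - 84) = 14/13 + (576 - 84) = 14/13 + 492 = 6410/13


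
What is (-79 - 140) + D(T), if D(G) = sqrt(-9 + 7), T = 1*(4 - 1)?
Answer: -219 + I*sqrt(2) ≈ -219.0 + 1.4142*I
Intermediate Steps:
T = 3 (T = 1*3 = 3)
D(G) = I*sqrt(2) (D(G) = sqrt(-2) = I*sqrt(2))
(-79 - 140) + D(T) = (-79 - 140) + I*sqrt(2) = -219 + I*sqrt(2)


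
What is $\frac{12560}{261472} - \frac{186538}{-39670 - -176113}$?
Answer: $- \frac{2941296241}{2229751506} \approx -1.3191$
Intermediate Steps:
$\frac{12560}{261472} - \frac{186538}{-39670 - -176113} = 12560 \cdot \frac{1}{261472} - \frac{186538}{-39670 + 176113} = \frac{785}{16342} - \frac{186538}{136443} = - \frac{2941296241}{2229751506}$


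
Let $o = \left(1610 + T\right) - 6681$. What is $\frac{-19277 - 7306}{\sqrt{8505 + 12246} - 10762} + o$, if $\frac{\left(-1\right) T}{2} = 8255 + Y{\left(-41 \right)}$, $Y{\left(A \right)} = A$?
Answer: $- \frac{2489295813361}{115799893} + \frac{26583 \sqrt{20751}}{115799893} \approx -21497.0$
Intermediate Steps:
$T = -16428$ ($T = - 2 \left(8255 - 41\right) = \left(-2\right) 8214 = -16428$)
$o = -21499$ ($o = \left(1610 - 16428\right) - 6681 = -14818 - 6681 = -21499$)
$\frac{-19277 - 7306}{\sqrt{8505 + 12246} - 10762} + o = \frac{-19277 - 7306}{\sqrt{8505 + 12246} - 10762} - 21499 = - \frac{26583}{\sqrt{20751} - 10762} - 21499 = - \frac{26583}{-10762 + \sqrt{20751}} - 21499 = -21499 - \frac{26583}{-10762 + \sqrt{20751}}$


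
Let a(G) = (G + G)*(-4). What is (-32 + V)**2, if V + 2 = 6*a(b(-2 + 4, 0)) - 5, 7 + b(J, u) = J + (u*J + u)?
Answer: 40401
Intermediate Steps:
b(J, u) = -7 + J + u + J*u (b(J, u) = -7 + (J + (u*J + u)) = -7 + (J + (J*u + u)) = -7 + (J + (u + J*u)) = -7 + (J + u + J*u) = -7 + J + u + J*u)
a(G) = -8*G (a(G) = (2*G)*(-4) = -8*G)
V = 233 (V = -2 + (6*(-8*(-7 + (-2 + 4) + 0 + (-2 + 4)*0)) - 5) = -2 + (6*(-8*(-7 + 2 + 0 + 2*0)) - 5) = -2 + (6*(-8*(-7 + 2 + 0 + 0)) - 5) = -2 + (6*(-8*(-5)) - 5) = -2 + (6*40 - 5) = -2 + (240 - 5) = -2 + 235 = 233)
(-32 + V)**2 = (-32 + 233)**2 = 201**2 = 40401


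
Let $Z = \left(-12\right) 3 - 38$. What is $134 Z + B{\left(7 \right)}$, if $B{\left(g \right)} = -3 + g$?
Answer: $-9912$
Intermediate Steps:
$Z = -74$ ($Z = -36 - 38 = -74$)
$134 Z + B{\left(7 \right)} = 134 \left(-74\right) + \left(-3 + 7\right) = -9916 + 4 = -9912$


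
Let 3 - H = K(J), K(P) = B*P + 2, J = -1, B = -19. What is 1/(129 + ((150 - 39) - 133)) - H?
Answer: 1927/107 ≈ 18.009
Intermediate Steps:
K(P) = 2 - 19*P (K(P) = -19*P + 2 = 2 - 19*P)
H = -18 (H = 3 - (2 - 19*(-1)) = 3 - (2 + 19) = 3 - 1*21 = 3 - 21 = -18)
1/(129 + ((150 - 39) - 133)) - H = 1/(129 + ((150 - 39) - 133)) - 1*(-18) = 1/(129 + (111 - 133)) + 18 = 1/(129 - 22) + 18 = 1/107 + 18 = 1927/107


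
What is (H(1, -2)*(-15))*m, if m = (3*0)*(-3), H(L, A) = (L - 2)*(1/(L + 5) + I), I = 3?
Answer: 0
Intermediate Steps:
H(L, A) = (-2 + L)*(3 + 1/(5 + L)) (H(L, A) = (L - 2)*(1/(L + 5) + 3) = (-2 + L)*(1/(5 + L) + 3) = (-2 + L)*(3 + 1/(5 + L)))
m = 0 (m = 0*(-3) = 0)
(H(1, -2)*(-15))*m = (((-32 + 3*1² + 10*1)/(5 + 1))*(-15))*0 = (((-32 + 3*1 + 10)/6)*(-15))*0 = (((-32 + 3 + 10)/6)*(-15))*0 = (((⅙)*(-19))*(-15))*0 = -19/6*(-15)*0 = (95/2)*0 = 0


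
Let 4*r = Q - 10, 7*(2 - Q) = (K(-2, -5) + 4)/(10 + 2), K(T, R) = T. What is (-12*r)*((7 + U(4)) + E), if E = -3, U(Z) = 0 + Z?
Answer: 1348/7 ≈ 192.57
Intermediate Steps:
Q = 83/42 (Q = 2 - (-2 + 4)/(7*(10 + 2)) = 2 - 2/(7*12) = 2 - ⅐*⅙ = 2 - 1/42 = 83/42 ≈ 1.9762)
U(Z) = Z
r = -337/168 (r = (83/42 - 10)/4 = (¼)*(-337/42) = -337/168 ≈ -2.0060)
(-12*r)*((7 + U(4)) + E) = (-12*(-337/168))*((7 + 4) - 3) = 337*(11 - 3)/14 = (337/14)*8 = 1348/7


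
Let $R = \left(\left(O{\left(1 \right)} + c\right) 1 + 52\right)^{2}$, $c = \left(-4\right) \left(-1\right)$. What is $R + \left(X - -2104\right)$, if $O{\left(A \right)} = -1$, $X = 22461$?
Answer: $27590$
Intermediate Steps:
$c = 4$
$R = 3025$ ($R = \left(\left(-1 + 4\right) 1 + 52\right)^{2} = \left(3 \cdot 1 + 52\right)^{2} = \left(3 + 52\right)^{2} = 55^{2} = 3025$)
$R + \left(X - -2104\right) = 3025 + \left(22461 - -2104\right) = 3025 + \left(22461 + 2104\right) = 3025 + 24565 = 27590$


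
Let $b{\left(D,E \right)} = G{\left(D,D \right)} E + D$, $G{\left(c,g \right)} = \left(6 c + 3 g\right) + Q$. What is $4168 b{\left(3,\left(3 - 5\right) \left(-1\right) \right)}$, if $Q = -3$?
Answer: $212568$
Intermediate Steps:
$G{\left(c,g \right)} = -3 + 3 g + 6 c$ ($G{\left(c,g \right)} = \left(6 c + 3 g\right) - 3 = \left(3 g + 6 c\right) - 3 = -3 + 3 g + 6 c$)
$b{\left(D,E \right)} = D + E \left(-3 + 9 D\right)$ ($b{\left(D,E \right)} = \left(-3 + 3 D + 6 D\right) E + D = \left(-3 + 9 D\right) E + D = E \left(-3 + 9 D\right) + D = D + E \left(-3 + 9 D\right)$)
$4168 b{\left(3,\left(3 - 5\right) \left(-1\right) \right)} = 4168 \left(3 + 3 \left(3 - 5\right) \left(-1\right) \left(-1 + 3 \cdot 3\right)\right) = 4168 \left(3 + 3 \left(\left(-2\right) \left(-1\right)\right) \left(-1 + 9\right)\right) = 4168 \left(3 + 3 \cdot 2 \cdot 8\right) = 4168 \left(3 + 48\right) = 4168 \cdot 51 = 212568$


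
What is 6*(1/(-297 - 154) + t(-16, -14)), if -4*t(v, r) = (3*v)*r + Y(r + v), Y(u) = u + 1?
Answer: -869991/902 ≈ -964.51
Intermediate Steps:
Y(u) = 1 + u
t(v, r) = -¼ - r/4 - v/4 - 3*r*v/4 (t(v, r) = -((3*v)*r + (1 + (r + v)))/4 = -(3*r*v + (1 + r + v))/4 = -(1 + r + v + 3*r*v)/4 = -¼ - r/4 - v/4 - 3*r*v/4)
6*(1/(-297 - 154) + t(-16, -14)) = 6*(1/(-297 - 154) + (-¼ - ¼*(-14) - ¼*(-16) - ¾*(-14)*(-16))) = 6*(1/(-451) + (-¼ + 7/2 + 4 - 168)) = 6*(-1/451 - 643/4) = 6*(-289997/1804) = -869991/902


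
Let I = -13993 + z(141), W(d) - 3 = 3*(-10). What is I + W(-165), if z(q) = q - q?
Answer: -14020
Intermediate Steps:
z(q) = 0
W(d) = -27 (W(d) = 3 + 3*(-10) = 3 - 30 = -27)
I = -13993 (I = -13993 + 0 = -13993)
I + W(-165) = -13993 - 27 = -14020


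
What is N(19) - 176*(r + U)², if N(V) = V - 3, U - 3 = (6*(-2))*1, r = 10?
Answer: -160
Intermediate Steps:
U = -9 (U = 3 + (6*(-2))*1 = 3 - 12*1 = 3 - 12 = -9)
N(V) = -3 + V
N(19) - 176*(r + U)² = (-3 + 19) - 176*(10 - 9)² = 16 - 176*1² = 16 - 176*1 = 16 - 176 = -160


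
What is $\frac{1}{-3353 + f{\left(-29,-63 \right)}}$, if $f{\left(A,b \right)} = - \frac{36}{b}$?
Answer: $- \frac{7}{23467} \approx -0.00029829$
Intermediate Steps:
$\frac{1}{-3353 + f{\left(-29,-63 \right)}} = \frac{1}{-3353 - \frac{36}{-63}} = \frac{1}{-3353 - - \frac{4}{7}} = \frac{1}{-3353 + \frac{4}{7}} = \frac{1}{- \frac{23467}{7}} = - \frac{7}{23467}$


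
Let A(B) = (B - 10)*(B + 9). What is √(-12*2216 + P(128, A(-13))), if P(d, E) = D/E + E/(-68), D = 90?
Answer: I*√16261875334/782 ≈ 163.07*I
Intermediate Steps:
A(B) = (-10 + B)*(9 + B)
P(d, E) = 90/E - E/68 (P(d, E) = 90/E + E/(-68) = 90/E + E*(-1/68) = 90/E - E/68)
√(-12*2216 + P(128, A(-13))) = √(-12*2216 + (90/(-90 + (-13)² - 1*(-13)) - (-90 + (-13)² - 1*(-13))/68)) = √(-26592 + (90/(-90 + 169 + 13) - (-90 + 169 + 13)/68)) = √(-26592 + (90/92 - 1/68*92)) = √(-26592 + (90*(1/92) - 23/17)) = √(-26592 + (45/46 - 23/17)) = √(-26592 - 293/782) = √(-20795237/782) = I*√16261875334/782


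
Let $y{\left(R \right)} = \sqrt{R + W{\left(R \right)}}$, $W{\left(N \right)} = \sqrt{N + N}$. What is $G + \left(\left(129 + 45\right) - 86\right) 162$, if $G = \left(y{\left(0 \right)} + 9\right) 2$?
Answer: $14274$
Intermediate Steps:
$W{\left(N \right)} = \sqrt{2} \sqrt{N}$ ($W{\left(N \right)} = \sqrt{2 N} = \sqrt{2} \sqrt{N}$)
$y{\left(R \right)} = \sqrt{R + \sqrt{2} \sqrt{R}}$
$G = 18$ ($G = \left(\sqrt{0 + \sqrt{2} \sqrt{0}} + 9\right) 2 = \left(\sqrt{0 + \sqrt{2} \cdot 0} + 9\right) 2 = \left(\sqrt{0 + 0} + 9\right) 2 = \left(\sqrt{0} + 9\right) 2 = \left(0 + 9\right) 2 = 9 \cdot 2 = 18$)
$G + \left(\left(129 + 45\right) - 86\right) 162 = 18 + \left(\left(129 + 45\right) - 86\right) 162 = 18 + \left(174 - 86\right) 162 = 18 + 88 \cdot 162 = 18 + 14256 = 14274$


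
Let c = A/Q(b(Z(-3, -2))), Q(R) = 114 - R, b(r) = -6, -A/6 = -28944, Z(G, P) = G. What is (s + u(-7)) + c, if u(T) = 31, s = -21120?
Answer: -98209/5 ≈ -19642.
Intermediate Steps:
A = 173664 (A = -6*(-28944) = 173664)
c = 7236/5 (c = 173664/(114 - 1*(-6)) = 173664/(114 + 6) = 173664/120 = 173664*(1/120) = 7236/5 ≈ 1447.2)
(s + u(-7)) + c = (-21120 + 31) + 7236/5 = -21089 + 7236/5 = -98209/5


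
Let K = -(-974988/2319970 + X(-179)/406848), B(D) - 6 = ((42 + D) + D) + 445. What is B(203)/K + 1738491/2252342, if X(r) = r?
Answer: 955950545445853067697/447188080613113634 ≈ 2137.7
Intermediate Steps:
B(D) = 493 + 2*D (B(D) = 6 + (((42 + D) + D) + 445) = 6 + ((42 + 2*D) + 445) = 6 + (487 + 2*D) = 493 + 2*D)
K = 198543596227/471937577280 (K = -(-974988/2319970 - 179/406848) = -(-974988*1/2319970 - 179*1/406848) = -(-487494/1159985 - 179/406848) = -1*(-198543596227/471937577280) = 198543596227/471937577280 ≈ 0.42070)
B(203)/K + 1738491/2252342 = (493 + 2*203)/(198543596227/471937577280) + 1738491/2252342 = (493 + 406)*(471937577280/198543596227) + 1738491*(1/2252342) = 899*(471937577280/198543596227) + 1738491/2252342 = 424271881974720/198543596227 + 1738491/2252342 = 955950545445853067697/447188080613113634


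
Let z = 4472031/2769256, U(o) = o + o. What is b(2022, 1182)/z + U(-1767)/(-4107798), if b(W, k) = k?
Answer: 746994950969665/1020566666541 ≈ 731.94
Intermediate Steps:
U(o) = 2*o
z = 4472031/2769256 (z = 4472031*(1/2769256) = 4472031/2769256 ≈ 1.6149)
b(2022, 1182)/z + U(-1767)/(-4107798) = 1182/(4472031/2769256) + (2*(-1767))/(-4107798) = 1182*(2769256/4472031) - 3534*(-1/4107798) = 1091086864/1490677 + 589/684633 = 746994950969665/1020566666541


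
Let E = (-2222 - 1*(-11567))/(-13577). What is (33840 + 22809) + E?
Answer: 769114128/13577 ≈ 56648.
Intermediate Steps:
E = -9345/13577 (E = (-2222 + 11567)*(-1/13577) = 9345*(-1/13577) = -9345/13577 ≈ -0.68830)
(33840 + 22809) + E = (33840 + 22809) - 9345/13577 = 56649 - 9345/13577 = 769114128/13577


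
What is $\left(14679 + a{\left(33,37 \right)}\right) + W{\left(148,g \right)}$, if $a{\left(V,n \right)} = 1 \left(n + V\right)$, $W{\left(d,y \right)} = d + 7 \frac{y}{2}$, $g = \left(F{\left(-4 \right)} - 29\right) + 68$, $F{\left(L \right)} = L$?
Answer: $\frac{30039}{2} \approx 15020.0$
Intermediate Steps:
$g = 35$ ($g = \left(-4 - 29\right) + 68 = -33 + 68 = 35$)
$W{\left(d,y \right)} = d + \frac{7 y}{2}$ ($W{\left(d,y \right)} = d + 7 y \frac{1}{2} = d + 7 \frac{y}{2} = d + \frac{7 y}{2}$)
$a{\left(V,n \right)} = V + n$ ($a{\left(V,n \right)} = 1 \left(V + n\right) = V + n$)
$\left(14679 + a{\left(33,37 \right)}\right) + W{\left(148,g \right)} = \left(14679 + \left(33 + 37\right)\right) + \left(148 + \frac{7}{2} \cdot 35\right) = \left(14679 + 70\right) + \left(148 + \frac{245}{2}\right) = 14749 + \frac{541}{2} = \frac{30039}{2}$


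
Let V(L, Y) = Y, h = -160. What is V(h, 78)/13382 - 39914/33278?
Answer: -18983338/15904507 ≈ -1.1936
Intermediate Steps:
V(h, 78)/13382 - 39914/33278 = 78/13382 - 39914/33278 = 78*(1/13382) - 39914*1/33278 = 39/6691 - 2851/2377 = -18983338/15904507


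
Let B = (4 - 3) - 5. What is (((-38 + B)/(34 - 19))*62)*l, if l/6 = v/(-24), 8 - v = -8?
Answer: 3472/5 ≈ 694.40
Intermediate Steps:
v = 16 (v = 8 - 1*(-8) = 8 + 8 = 16)
B = -4 (B = 1 - 5 = -4)
l = -4 (l = 6*(16/(-24)) = 6*(16*(-1/24)) = 6*(-2/3) = -4)
(((-38 + B)/(34 - 19))*62)*l = (((-38 - 4)/(34 - 19))*62)*(-4) = (-42/15*62)*(-4) = (-42*1/15*62)*(-4) = -14/5*62*(-4) = -868/5*(-4) = 3472/5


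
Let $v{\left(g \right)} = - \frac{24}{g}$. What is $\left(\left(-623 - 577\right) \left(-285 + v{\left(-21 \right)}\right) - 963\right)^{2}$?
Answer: $\frac{5653262320281}{49} \approx 1.1537 \cdot 10^{11}$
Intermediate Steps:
$\left(\left(-623 - 577\right) \left(-285 + v{\left(-21 \right)}\right) - 963\right)^{2} = \left(\left(-623 - 577\right) \left(-285 - \frac{24}{-21}\right) - 963\right)^{2} = \left(- 1200 \left(-285 - - \frac{8}{7}\right) - 963\right)^{2} = \left(- 1200 \left(-285 + \frac{8}{7}\right) - 963\right)^{2} = \left(\left(-1200\right) \left(- \frac{1987}{7}\right) - 963\right)^{2} = \left(\frac{2384400}{7} - 963\right)^{2} = \left(\frac{2377659}{7}\right)^{2} = \frac{5653262320281}{49}$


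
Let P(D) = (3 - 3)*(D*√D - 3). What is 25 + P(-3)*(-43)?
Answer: 25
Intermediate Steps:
P(D) = 0 (P(D) = 0*(D^(3/2) - 3) = 0*(-3 + D^(3/2)) = 0)
25 + P(-3)*(-43) = 25 + 0*(-43) = 25 + 0 = 25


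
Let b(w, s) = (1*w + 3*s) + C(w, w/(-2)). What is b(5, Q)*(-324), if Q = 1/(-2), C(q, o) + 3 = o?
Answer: 648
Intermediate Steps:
C(q, o) = -3 + o
Q = -1/2 (Q = 1*(-1/2) = -1/2 ≈ -0.50000)
b(w, s) = -3 + w/2 + 3*s (b(w, s) = (1*w + 3*s) + (-3 + w/(-2)) = (w + 3*s) + (-3 + w*(-1/2)) = (w + 3*s) + (-3 - w/2) = -3 + w/2 + 3*s)
b(5, Q)*(-324) = (-3 + (1/2)*5 + 3*(-1/2))*(-324) = (-3 + 5/2 - 3/2)*(-324) = -2*(-324) = 648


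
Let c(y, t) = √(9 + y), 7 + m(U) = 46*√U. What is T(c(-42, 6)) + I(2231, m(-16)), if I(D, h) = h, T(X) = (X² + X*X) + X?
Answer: -73 + 184*I + I*√33 ≈ -73.0 + 189.74*I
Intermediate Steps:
m(U) = -7 + 46*√U
T(X) = X + 2*X² (T(X) = (X² + X²) + X = 2*X² + X = X + 2*X²)
T(c(-42, 6)) + I(2231, m(-16)) = √(9 - 42)*(1 + 2*√(9 - 42)) + (-7 + 46*√(-16)) = √(-33)*(1 + 2*√(-33)) + (-7 + 46*(4*I)) = (I*√33)*(1 + 2*(I*√33)) + (-7 + 184*I) = (I*√33)*(1 + 2*I*√33) + (-7 + 184*I) = I*√33*(1 + 2*I*√33) + (-7 + 184*I) = -7 + 184*I + I*√33*(1 + 2*I*√33)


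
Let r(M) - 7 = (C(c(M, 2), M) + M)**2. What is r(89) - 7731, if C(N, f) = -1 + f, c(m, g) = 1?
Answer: 23605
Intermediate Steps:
r(M) = 7 + (-1 + 2*M)**2 (r(M) = 7 + ((-1 + M) + M)**2 = 7 + (-1 + 2*M)**2)
r(89) - 7731 = (7 + (-1 + 2*89)**2) - 7731 = (7 + (-1 + 178)**2) - 7731 = (7 + 177**2) - 7731 = (7 + 31329) - 7731 = 31336 - 7731 = 23605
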